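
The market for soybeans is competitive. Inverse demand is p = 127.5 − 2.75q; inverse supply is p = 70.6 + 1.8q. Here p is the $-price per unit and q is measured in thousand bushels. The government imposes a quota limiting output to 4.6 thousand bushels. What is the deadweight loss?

Competitive equilibrium: 127.5 − 2.75q = 70.6 + 1.8q → q* = 12.5055, p* = 93.1099.
At q = 4.6: demand price = 127.5 − 2.75·4.6 = 114.85; supply price = 70.6 + 1.8·4.6 = 78.88.
Δq = 12.5055 − 4.6 = 7.9055; wedge = 114.85 − 78.88 = 35.97.
Deadweight loss = ½ × 7.9055 × 35.97 = $142.18 thousand.

$142.18 thousand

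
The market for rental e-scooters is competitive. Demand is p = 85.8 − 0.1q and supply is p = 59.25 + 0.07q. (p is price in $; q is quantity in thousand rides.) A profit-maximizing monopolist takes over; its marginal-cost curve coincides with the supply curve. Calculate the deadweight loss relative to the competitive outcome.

$284.40 thousand

Competitive equilibrium: 85.8 − 0.1q = 59.25 + 0.07q → q* = 156.1765, p* = 70.1824.
Marginal revenue: MR = 85.8 − 0.2q. Set MR = MC: 85.8 − 0.2q = 59.25 + 0.07q → q_m = 98.3333.
Price p_m = 85.8 − 0.1·98.3333 = 75.9667; MC(q_m) = 59.25 + 0.07·98.3333 = 66.1333.
Competitive q* = 156.1765, so Δq = 57.8432; wedge = 75.9667 − 66.1333 = 9.8334.
Deadweight loss = ½ × 57.8432 × 9.8334 = $284.40 thousand.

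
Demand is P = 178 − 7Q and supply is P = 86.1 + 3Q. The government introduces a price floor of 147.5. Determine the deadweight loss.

116.78

Competitive equilibrium: 178 − 7Q = 86.1 + 3Q → Q* = 9.19, P* = 113.67.
At the floor P = 147.5, quantity demanded = (178 − 147.5)/7 = 4.3571.
Sellers' marginal cost at Q' = 4.3571: 86.1 + 3·4.3571 = 99.1713.
ΔQ = 9.19 − 4.3571 = 4.8329; wedge = 147.5 − 99.1713 = 48.3287.
Deadweight loss = ½ × 4.8329 × 48.3287 = 116.78.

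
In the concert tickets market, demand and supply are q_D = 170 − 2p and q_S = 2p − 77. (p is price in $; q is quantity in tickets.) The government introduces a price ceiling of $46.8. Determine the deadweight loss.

In inverse form: demand p = 85 − 0.5q, supply p = 38.5 + 0.5q.
Competitive equilibrium: 85 − 0.5q = 38.5 + 0.5q → q* = 46.5, p* = 61.75.
At the ceiling p = 46.8, quantity supplied = (46.8 − 38.5)/0.5 = 16.6.
Willingness to pay at q' = 16.6: 85 − 0.5·16.6 = 76.7.
Δq = 46.5 − 16.6 = 29.9; wedge = 76.7 − 46.8 = 29.9.
The triangle = ½ × 29.9 × 29.9 = $447.005.

$447.005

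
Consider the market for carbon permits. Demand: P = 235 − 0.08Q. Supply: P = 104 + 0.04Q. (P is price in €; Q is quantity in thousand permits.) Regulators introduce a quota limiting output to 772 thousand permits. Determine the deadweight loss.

Competitive equilibrium: 235 − 0.08Q = 104 + 0.04Q → Q* = 1091.6667, P* = 147.6667.
At Q = 772: demand price = 235 − 0.08·772 = 173.24; supply price = 104 + 0.04·772 = 134.88.
ΔQ = 1091.6667 − 772 = 319.6667; wedge = 173.24 − 134.88 = 38.36.
Deadweight loss = ½ × 319.6667 × 38.36 = €6131.21 thousand.

€6131.21 thousand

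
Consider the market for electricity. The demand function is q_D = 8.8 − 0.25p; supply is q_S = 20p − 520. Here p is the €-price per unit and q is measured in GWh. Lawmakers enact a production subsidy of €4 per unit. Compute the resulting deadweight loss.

€1.98

In inverse form: demand p = 35.2 − 4q, supply p = 26 + 0.05q.
Competitive equilibrium: 35.2 − 4q = 26 + 0.05q → q* = 2.2716, p* = 26.1136.
The subsidy lowers effective supply by 4: p = 22 + 0.05q.
New quantity: 35.2 − 4q = 22 + 0.05q → q' = 3.2593.
Overproduction Δq = 3.2593 − 2.2716 = 0.9877; wedge = subsidy = 4.
The triangle = ½ × 0.9877 × 4 = €1.98.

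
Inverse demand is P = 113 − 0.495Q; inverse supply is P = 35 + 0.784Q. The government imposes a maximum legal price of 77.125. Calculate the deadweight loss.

33.65

Competitive equilibrium: 113 − 0.495Q = 35 + 0.784Q → Q* = 60.9851, P* = 82.8124.
At the ceiling P = 77.125, quantity supplied = (77.125 − 35)/0.784 = 53.7309.
Willingness to pay at Q' = 53.7309: 113 − 0.495·53.7309 = 86.4032.
ΔQ = 60.9851 − 53.7309 = 7.2542; wedge = 86.4032 − 77.125 = 9.2782.
DWL = ½ × 7.2542 × 9.2782 = 33.65.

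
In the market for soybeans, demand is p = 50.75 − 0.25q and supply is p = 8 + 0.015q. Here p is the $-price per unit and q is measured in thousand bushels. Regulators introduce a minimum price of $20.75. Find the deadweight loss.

$226.23 thousand

Competitive equilibrium: 50.75 − 0.25q = 8 + 0.015q → q* = 161.3208, p* = 10.4198.
At the floor p = 20.75, quantity demanded = (50.75 − 20.75)/0.25 = 120.
Sellers' marginal cost at q' = 120: 8 + 0.015·120 = 9.8.
Δq = 161.3208 − 120 = 41.3208; wedge = 20.75 − 9.8 = 10.95.
Deadweight loss = ½ × 41.3208 × 10.95 = $226.23 thousand.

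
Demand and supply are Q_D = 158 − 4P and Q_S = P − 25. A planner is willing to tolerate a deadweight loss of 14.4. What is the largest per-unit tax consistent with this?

In inverse form: demand P = 39.5 − 0.25Q, supply P = 25 + Q.
Competitive equilibrium: 39.5 − 0.25Q = 25 + Q → Q* = 11.6, P* = 36.6.
A tax t gives ΔQ = t/1.25 and wedge t, so DWL = t²/2.5.
t²/2.5 = 14.4 → t² = 36 → t = 6.

6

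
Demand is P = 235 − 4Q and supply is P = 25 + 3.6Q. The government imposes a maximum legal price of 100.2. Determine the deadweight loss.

172.76

Competitive equilibrium: 235 − 4Q = 25 + 3.6Q → Q* = 27.6316, P* = 124.4737.
At the ceiling P = 100.2, quantity supplied = (100.2 − 25)/3.6 = 20.8889.
Willingness to pay at Q' = 20.8889: 235 − 4·20.8889 = 151.4444.
ΔQ = 27.6316 − 20.8889 = 6.7427; wedge = 151.4444 − 100.2 = 51.2444.
The triangle = ½ × 6.7427 × 51.2444 = 172.76.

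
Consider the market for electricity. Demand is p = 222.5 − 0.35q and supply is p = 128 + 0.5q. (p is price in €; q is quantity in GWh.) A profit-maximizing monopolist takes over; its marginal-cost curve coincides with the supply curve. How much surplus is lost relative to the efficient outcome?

€446.88

Competitive equilibrium: 222.5 − 0.35q = 128 + 0.5q → q* = 111.1765, p* = 183.5882.
Marginal revenue: MR = 222.5 − 0.7q. Set MR = MC: 222.5 − 0.7q = 128 + 0.5q → q_m = 78.75.
Price p_m = 222.5 − 0.35·78.75 = 194.9375; MC(q_m) = 128 + 0.5·78.75 = 167.375.
Competitive q* = 111.1765, so Δq = 32.4265; wedge = 194.9375 − 167.375 = 27.5625.
DWL = ½ × 32.4265 × 27.5625 = €446.88.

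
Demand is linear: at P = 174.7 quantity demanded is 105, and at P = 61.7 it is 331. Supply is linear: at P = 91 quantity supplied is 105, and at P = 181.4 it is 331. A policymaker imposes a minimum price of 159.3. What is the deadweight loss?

1740.978

Demand slope = (61.7 − 174.7)/(331 − 105) = −0.5, so P = 227.2 − 0.5Q.
Supply slope = (181.4 − 91)/(331 − 105) = 0.4, so P = 49 + 0.4Q.
Competitive equilibrium: 227.2 − 0.5Q = 49 + 0.4Q → Q* = 198, P* = 128.2.
At the floor P = 159.3, quantity demanded = (227.2 − 159.3)/0.5 = 135.8.
Sellers' marginal cost at Q' = 135.8: 49 + 0.4·135.8 = 103.32.
ΔQ = 198 − 135.8 = 62.2; wedge = 159.3 − 103.32 = 55.98.
Welfare loss = ½ × 62.2 × 55.98 = 1740.978.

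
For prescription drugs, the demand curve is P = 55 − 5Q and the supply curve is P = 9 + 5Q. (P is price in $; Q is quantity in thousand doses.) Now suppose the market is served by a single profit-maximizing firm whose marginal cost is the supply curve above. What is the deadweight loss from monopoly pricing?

Competitive equilibrium: 55 − 5Q = 9 + 5Q → Q* = 4.6, P* = 32.
Marginal revenue: MR = 55 − 10Q. Set MR = MC: 55 − 10Q = 9 + 5Q → Q_m = 3.0667.
Price P_m = 55 − 5·3.0667 = 39.6665; MC(Q_m) = 9 + 5·3.0667 = 24.3335.
Competitive Q* = 4.6, so ΔQ = 1.5333; wedge = 39.6665 − 24.3335 = 15.333.
The triangle = ½ × 1.5333 × 15.333 = $11.76 thousand.

$11.76 thousand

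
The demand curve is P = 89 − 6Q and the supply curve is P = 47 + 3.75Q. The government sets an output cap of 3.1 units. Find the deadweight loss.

Competitive equilibrium: 89 − 6Q = 47 + 3.75Q → Q* = 4.3077, P* = 63.1538.
At Q = 3.1: demand price = 89 − 6·3.1 = 70.4; supply price = 47 + 3.75·3.1 = 58.625.
ΔQ = 4.3077 − 3.1 = 1.2077; wedge = 70.4 − 58.625 = 11.775.
Welfare loss = ½ × 1.2077 × 11.775 = 7.11.

7.11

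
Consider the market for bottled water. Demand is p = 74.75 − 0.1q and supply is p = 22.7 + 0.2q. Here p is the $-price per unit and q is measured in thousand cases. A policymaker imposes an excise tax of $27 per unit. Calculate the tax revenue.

$2254.50 thousand

Competitive equilibrium: 74.75 − 0.1q = 22.7 + 0.2q → q* = 173.5, p* = 57.4.
With the tax, the buyer price exceeds the seller price by 27: (74.75 − 0.1q) − (22.7 + 0.2q) = 27 → q' = 83.5.
Tax revenue = 27 × 83.5 = $2254.50 thousand.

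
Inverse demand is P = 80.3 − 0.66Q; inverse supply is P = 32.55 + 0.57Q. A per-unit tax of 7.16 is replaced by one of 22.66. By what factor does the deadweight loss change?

10.016

Competitive equilibrium: 80.3 − 0.66Q = 32.55 + 0.57Q → Q* = 38.8211, P* = 54.678.
For a per-unit tax t: ΔQ = t/1.23, so DWL = ½·t·(t/1.23) = t²/2.46.
At t = 7.16: DWL = 20.840. At t = 22.66: DWL = 208.730.
Ratio = (22.66/7.16)² = 10.016.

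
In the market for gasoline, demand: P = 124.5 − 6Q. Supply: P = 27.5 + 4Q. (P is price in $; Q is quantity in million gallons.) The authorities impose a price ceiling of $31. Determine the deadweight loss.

$389.40 million

Competitive equilibrium: 124.5 − 6Q = 27.5 + 4Q → Q* = 9.7, P* = 66.3.
At the ceiling P = 31, quantity supplied = (31 − 27.5)/4 = 0.875.
Willingness to pay at Q' = 0.875: 124.5 − 6·0.875 = 119.25.
ΔQ = 9.7 − 0.875 = 8.825; wedge = 119.25 − 31 = 88.25.
The triangle = ½ × 8.825 × 88.25 = $389.40 million.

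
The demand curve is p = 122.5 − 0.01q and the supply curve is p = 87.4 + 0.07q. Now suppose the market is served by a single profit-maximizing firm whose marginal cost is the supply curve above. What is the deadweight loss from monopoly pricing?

Competitive equilibrium: 122.5 − 0.01q = 87.4 + 0.07q → q* = 438.75, p* = 118.1125.
Marginal revenue: MR = 122.5 − 0.02q. Set MR = MC: 122.5 − 0.02q = 87.4 + 0.07q → q_m = 390.
Price p_m = 122.5 − 0.01·390 = 118.6; MC(q_m) = 87.4 + 0.07·390 = 114.7.
Competitive q* = 438.75, so Δq = 48.75; wedge = 118.6 − 114.7 = 3.9.
The triangle = ½ × 48.75 × 3.9 = 95.06.

95.06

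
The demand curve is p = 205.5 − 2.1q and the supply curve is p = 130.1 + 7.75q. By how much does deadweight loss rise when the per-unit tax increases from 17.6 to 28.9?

26.67

Competitive equilibrium: 205.5 − 2.1q = 130.1 + 7.75q → q* = 7.6548, p* = 189.4249.
For a per-unit tax t: Δq = t/9.85, so DWL = ½·t·(t/9.85) = t²/19.7.
At t = 17.6: DWL = 15.724. At t = 28.9: DWL = 42.396.
Increase = 42.396 − 15.724 = 26.67.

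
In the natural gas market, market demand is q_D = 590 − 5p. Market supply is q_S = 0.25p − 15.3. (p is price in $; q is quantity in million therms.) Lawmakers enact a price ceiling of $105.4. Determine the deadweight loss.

$12.85 million

In inverse form: demand p = 118 − 0.2q, supply p = 61.2 + 4q.
Competitive equilibrium: 118 − 0.2q = 61.2 + 4q → q* = 13.5238, p* = 115.2952.
At the ceiling p = 105.4, quantity supplied = (105.4 − 61.2)/4 = 11.05.
Willingness to pay at q' = 11.05: 118 − 0.2·11.05 = 115.79.
Δq = 13.5238 − 11.05 = 2.4738; wedge = 115.79 − 105.4 = 10.39.
The triangle = ½ × 2.4738 × 10.39 = $12.85 million.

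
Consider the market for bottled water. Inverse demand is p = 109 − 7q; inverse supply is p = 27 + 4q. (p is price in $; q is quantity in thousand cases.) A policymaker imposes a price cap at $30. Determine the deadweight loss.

Competitive equilibrium: 109 − 7q = 27 + 4q → q* = 7.4545, p* = 56.8182.
At the ceiling p = 30, quantity supplied = (30 − 27)/4 = 0.75.
Willingness to pay at q' = 0.75: 109 − 7·0.75 = 103.75.
Δq = 7.4545 − 0.75 = 6.7045; wedge = 103.75 − 30 = 73.75.
DWL = ½ × 6.7045 × 73.75 = $247.23 thousand.

$247.23 thousand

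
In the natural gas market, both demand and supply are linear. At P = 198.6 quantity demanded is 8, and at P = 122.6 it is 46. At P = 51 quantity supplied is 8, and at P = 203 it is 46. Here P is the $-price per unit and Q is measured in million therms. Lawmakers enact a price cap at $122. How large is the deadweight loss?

$140.77 million

Demand slope = (122.6 − 198.6)/(46 − 8) = −2, so P = 214.6 − 2Q.
Supply slope = (203 − 51)/(46 − 8) = 4, so P = 19 + 4Q.
Competitive equilibrium: 214.6 − 2Q = 19 + 4Q → Q* = 32.6, P* = 149.4.
At the ceiling P = 122, quantity supplied = (122 − 19)/4 = 25.75.
Willingness to pay at Q' = 25.75: 214.6 − 2·25.75 = 163.1.
ΔQ = 32.6 − 25.75 = 6.85; wedge = 163.1 − 122 = 41.1.
DWL = ½ × 6.85 × 41.1 = $140.77 million.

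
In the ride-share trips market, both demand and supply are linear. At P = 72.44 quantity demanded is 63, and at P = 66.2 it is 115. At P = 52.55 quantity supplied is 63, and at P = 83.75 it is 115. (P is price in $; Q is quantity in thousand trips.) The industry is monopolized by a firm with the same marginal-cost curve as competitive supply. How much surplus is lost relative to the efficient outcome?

Demand slope = (66.2 − 72.44)/(115 − 63) = −0.12, so P = 80 − 0.12Q.
Supply slope = (83.75 − 52.55)/(115 − 63) = 0.6, so P = 14.75 + 0.6Q.
Competitive equilibrium: 80 − 0.12Q = 14.75 + 0.6Q → Q* = 90.625, P* = 69.125.
Marginal revenue: MR = 80 − 0.24Q. Set MR = MC: 80 − 0.24Q = 14.75 + 0.6Q → Q_m = 77.6786.
Price P_m = 80 − 0.12·77.6786 = 70.6786; MC(Q_m) = 14.75 + 0.6·77.6786 = 61.3572.
Competitive Q* = 90.625, so ΔQ = 12.9464; wedge = 70.6786 − 61.3572 = 9.3214.
Welfare loss = ½ × 12.9464 × 9.3214 = $60.34 thousand.

$60.34 thousand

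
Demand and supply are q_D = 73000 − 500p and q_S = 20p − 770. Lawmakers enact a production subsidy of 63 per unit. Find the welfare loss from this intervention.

In inverse form: demand p = 146 − 0.002q, supply p = 38.5 + 0.05q.
Competitive equilibrium: 146 − 0.002q = 38.5 + 0.05q → q* = 2067.3077, p* = 141.8654.
The subsidy lowers effective supply by 63: p = 0.05q − 24.5.
New quantity: 146 − 0.002q = 0.05q − 24.5 → q' = 3278.8462.
Overproduction Δq = 3278.8462 − 2067.3077 = 1211.5385; wedge = subsidy = 63.
Deadweight loss = ½ × 1211.5385 × 63 = 38163.46.

38163.46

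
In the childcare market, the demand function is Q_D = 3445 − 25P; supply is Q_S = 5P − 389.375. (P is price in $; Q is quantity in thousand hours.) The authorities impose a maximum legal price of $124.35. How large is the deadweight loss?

In inverse form: demand P = 137.8 − 0.04Q, supply P = 77.875 + 0.2Q.
Competitive equilibrium: 137.8 − 0.04Q = 77.875 + 0.2Q → Q* = 249.6875, P* = 127.8125.
At the ceiling P = 124.35, quantity supplied = (124.35 − 77.875)/0.2 = 232.375.
Willingness to pay at Q' = 232.375: 137.8 − 0.04·232.375 = 128.505.
ΔQ = 249.6875 − 232.375 = 17.3125; wedge = 128.505 − 124.35 = 4.155.
Welfare loss = ½ × 17.3125 × 4.155 = $35.97 thousand.

$35.97 thousand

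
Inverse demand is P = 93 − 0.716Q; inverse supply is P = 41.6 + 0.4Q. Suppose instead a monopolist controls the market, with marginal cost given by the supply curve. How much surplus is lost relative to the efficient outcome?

180.80

Competitive equilibrium: 93 − 0.716Q = 41.6 + 0.4Q → Q* = 46.0573, P* = 60.0229.
Marginal revenue: MR = 93 − 1.432Q. Set MR = MC: 93 − 1.432Q = 41.6 + 0.4Q → Q_m = 28.0568.
Price P_m = 93 − 0.716·28.0568 = 72.9113; MC(Q_m) = 41.6 + 0.4·28.0568 = 52.8227.
Competitive Q* = 46.0573, so ΔQ = 18.0005; wedge = 72.9113 − 52.8227 = 20.0886.
The triangle = ½ × 18.0005 × 20.0886 = 180.80.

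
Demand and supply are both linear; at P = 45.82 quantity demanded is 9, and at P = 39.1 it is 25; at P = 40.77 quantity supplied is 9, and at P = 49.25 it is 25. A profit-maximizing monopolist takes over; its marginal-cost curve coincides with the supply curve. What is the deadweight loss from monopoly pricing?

9.15

Demand slope = (39.1 − 45.82)/(25 − 9) = −0.42, so P = 49.6 − 0.42Q.
Supply slope = (49.25 − 40.77)/(25 − 9) = 0.53, so P = 36 + 0.53Q.
Competitive equilibrium: 49.6 − 0.42Q = 36 + 0.53Q → Q* = 14.3158, P* = 43.5874.
Marginal revenue: MR = 49.6 − 0.84Q. Set MR = MC: 49.6 − 0.84Q = 36 + 0.53Q → Q_m = 9.927.
Price P_m = 49.6 − 0.42·9.927 = 45.4307; MC(Q_m) = 36 + 0.53·9.927 = 41.2613.
Competitive Q* = 14.3158, so ΔQ = 4.3888; wedge = 45.4307 − 41.2613 = 4.1694.
Deadweight loss = ½ × 4.3888 × 4.1694 = 9.15.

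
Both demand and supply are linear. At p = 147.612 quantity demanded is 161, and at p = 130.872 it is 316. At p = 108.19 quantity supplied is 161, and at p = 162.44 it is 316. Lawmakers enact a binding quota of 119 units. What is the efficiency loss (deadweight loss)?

Demand slope = (130.872 − 147.612)/(316 − 161) = −0.108, so p = 165 − 0.108q.
Supply slope = (162.44 − 108.19)/(316 − 161) = 0.35, so p = 51.84 + 0.35q.
Competitive equilibrium: 165 − 0.108q = 51.84 + 0.35q → q* = 247.0742, p* = 138.316.
At q = 119: demand price = 165 − 0.108·119 = 152.148; supply price = 51.84 + 0.35·119 = 93.49.
Δq = 247.0742 − 119 = 128.0742; wedge = 152.148 − 93.49 = 58.658.
DWL = ½ × 128.0742 × 58.658 = 3756.29.

3756.29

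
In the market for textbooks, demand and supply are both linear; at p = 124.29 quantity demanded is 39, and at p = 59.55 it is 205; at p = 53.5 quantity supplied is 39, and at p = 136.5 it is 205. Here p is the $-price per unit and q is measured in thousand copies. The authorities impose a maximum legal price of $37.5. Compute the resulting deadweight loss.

$5536.25 thousand

Demand slope = (59.55 − 124.29)/(205 − 39) = −0.39, so p = 139.5 − 0.39q.
Supply slope = (136.5 − 53.5)/(205 − 39) = 0.5, so p = 34 + 0.5q.
Competitive equilibrium: 139.5 − 0.39q = 34 + 0.5q → q* = 118.5393, p* = 93.2697.
At the ceiling p = 37.5, quantity supplied = (37.5 − 34)/0.5 = 7.
Willingness to pay at q' = 7: 139.5 − 0.39·7 = 136.77.
Δq = 118.5393 − 7 = 111.5393; wedge = 136.77 − 37.5 = 99.27.
The triangle = ½ × 111.5393 × 99.27 = $5536.25 thousand.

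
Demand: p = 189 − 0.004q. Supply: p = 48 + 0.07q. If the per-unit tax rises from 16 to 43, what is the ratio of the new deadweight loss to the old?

Competitive equilibrium: 189 − 0.004q = 48 + 0.07q → q* = 1905.4054, p* = 181.3784.
For a per-unit tax t: Δq = t/0.074, so DWL = ½·t·(t/0.074) = t²/0.148.
At t = 16: DWL = 1729.730. At t = 43: DWL = 12493.243.
Ratio = (43/16)² = 7.223.

7.223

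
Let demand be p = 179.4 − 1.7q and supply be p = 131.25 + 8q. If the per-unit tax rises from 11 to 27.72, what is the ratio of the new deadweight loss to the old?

Competitive equilibrium: 179.4 − 1.7q = 131.25 + 8q → q* = 4.9639, p* = 170.9613.
For a per-unit tax t: Δq = t/9.7, so DWL = ½·t·(t/9.7) = t²/19.4.
At t = 11: DWL = 6.237. At t = 27.72: DWL = 39.608.
Ratio = (27.72/11)² = 6.3504.

6.3504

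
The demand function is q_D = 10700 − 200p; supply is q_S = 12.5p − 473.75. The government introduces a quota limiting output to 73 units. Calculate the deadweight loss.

519.21

In inverse form: demand p = 53.5 − 0.005q, supply p = 37.9 + 0.08q.
Competitive equilibrium: 53.5 − 0.005q = 37.9 + 0.08q → q* = 183.5294, p* = 52.5824.
At q = 73: demand price = 53.5 − 0.005·73 = 53.135; supply price = 37.9 + 0.08·73 = 43.74.
Δq = 183.5294 − 73 = 110.5294; wedge = 53.135 − 43.74 = 9.395.
Welfare loss = ½ × 110.5294 × 9.395 = 519.21.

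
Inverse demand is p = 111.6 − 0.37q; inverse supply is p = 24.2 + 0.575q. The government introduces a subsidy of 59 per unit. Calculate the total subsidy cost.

Competitive equilibrium: 111.6 − 0.37q = 24.2 + 0.575q → q* = 92.4868, p* = 77.3799.
The subsidy lowers effective supply by 59: p = 0.575q − 34.8.
New quantity: 111.6 − 0.37q = 0.575q − 34.8 → q' = 154.9206.
Total subsidy cost = 59 × 154.9206 = 9140.32.

9140.32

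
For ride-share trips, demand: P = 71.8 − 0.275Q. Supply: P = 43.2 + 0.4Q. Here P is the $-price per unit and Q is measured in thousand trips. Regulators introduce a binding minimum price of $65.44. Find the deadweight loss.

Competitive equilibrium: 71.8 − 0.275Q = 43.2 + 0.4Q → Q* = 42.3704, P* = 60.1481.
At the floor P = 65.44, quantity demanded = (71.8 − 65.44)/0.275 = 23.1273.
Sellers' marginal cost at Q' = 23.1273: 43.2 + 0.4·23.1273 = 52.4509.
ΔQ = 42.3704 − 23.1273 = 19.2431; wedge = 65.44 − 52.4509 = 12.9891.
Deadweight loss = ½ × 19.2431 × 12.9891 = $124.98 thousand.

$124.98 thousand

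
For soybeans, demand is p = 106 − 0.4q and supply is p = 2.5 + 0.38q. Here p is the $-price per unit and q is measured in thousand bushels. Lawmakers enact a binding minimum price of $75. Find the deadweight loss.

Competitive equilibrium: 106 − 0.4q = 2.5 + 0.38q → q* = 132.6923, p* = 52.9231.
At the floor p = 75, quantity demanded = (106 − 75)/0.4 = 77.5.
Sellers' marginal cost at q' = 77.5: 2.5 + 0.38·77.5 = 31.95.
Δq = 132.6923 − 77.5 = 55.1923; wedge = 75 − 31.95 = 43.05.
Deadweight loss = ½ × 55.1923 × 43.05 = $1188.01 thousand.

$1188.01 thousand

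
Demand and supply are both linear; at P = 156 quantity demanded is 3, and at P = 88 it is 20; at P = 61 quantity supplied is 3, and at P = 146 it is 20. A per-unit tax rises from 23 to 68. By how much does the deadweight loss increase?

Demand slope = (88 − 156)/(20 − 3) = −4, so P = 168 − 4Q.
Supply slope = (146 − 61)/(20 − 3) = 5, so P = 46 + 5Q.
Competitive equilibrium: 168 − 4Q = 46 + 5Q → Q* = 13.5556, P* = 113.7778.
For a per-unit tax t: ΔQ = t/9, so DWL = ½·t·(t/9) = t²/18.
At t = 23: DWL = 29.389. At t = 68: DWL = 256.889.
Increase = 256.889 − 29.389 = 227.50.

227.50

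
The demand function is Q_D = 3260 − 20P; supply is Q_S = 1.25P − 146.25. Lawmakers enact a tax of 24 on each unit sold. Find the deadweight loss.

338.82

In inverse form: demand P = 163 − 0.05Q, supply P = 117 + 0.8Q.
Competitive equilibrium: 163 − 0.05Q = 117 + 0.8Q → Q* = 54.1176, P* = 160.2941.
With the tax, the buyer price exceeds the seller price by 24: (163 − 0.05Q) − (117 + 0.8Q) = 24 → Q' = 25.8824.
ΔQ = 54.1176 − 25.8824 = 28.2352; the wedge equals the tax, 24.
Welfare loss = ½ × 28.2352 × 24 = 338.82.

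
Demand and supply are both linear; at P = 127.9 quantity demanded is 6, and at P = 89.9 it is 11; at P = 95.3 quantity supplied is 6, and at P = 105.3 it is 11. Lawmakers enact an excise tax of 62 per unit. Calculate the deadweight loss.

200.21

Demand slope = (89.9 − 127.9)/(11 − 6) = −7.6, so P = 173.5 − 7.6Q.
Supply slope = (105.3 − 95.3)/(11 − 6) = 2, so P = 83.3 + 2Q.
Competitive equilibrium: 173.5 − 7.6Q = 83.3 + 2Q → Q* = 9.3958, P* = 102.0917.
With the tax, the buyer price exceeds the seller price by 62: (173.5 − 7.6Q) − (83.3 + 2Q) = 62 → Q' = 2.9375.
ΔQ = 9.3958 − 2.9375 = 6.4583; the wedge equals the tax, 62.
DWL = ½ × 6.4583 × 62 = 200.21.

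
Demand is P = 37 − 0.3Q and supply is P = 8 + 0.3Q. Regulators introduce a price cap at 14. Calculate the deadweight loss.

Competitive equilibrium: 37 − 0.3Q = 8 + 0.3Q → Q* = 48.3333, P* = 22.5.
At the ceiling P = 14, quantity supplied = (14 − 8)/0.3 = 20.
Willingness to pay at Q' = 20: 37 − 0.3·20 = 31.
ΔQ = 48.3333 − 20 = 28.3333; wedge = 31 − 14 = 17.
Welfare loss = ½ × 28.3333 × 17 = 240.83.

240.83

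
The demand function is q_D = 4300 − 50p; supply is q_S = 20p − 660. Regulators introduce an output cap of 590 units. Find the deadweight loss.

In inverse form: demand p = 86 − 0.02q, supply p = 33 + 0.05q.
Competitive equilibrium: 86 − 0.02q = 33 + 0.05q → q* = 757.1429, p* = 70.8571.
At q = 590: demand price = 86 − 0.02·590 = 74.2; supply price = 33 + 0.05·590 = 62.5.
Δq = 757.1429 − 590 = 167.1429; wedge = 74.2 − 62.5 = 11.7.
DWL = ½ × 167.1429 × 11.7 = 977.79.

977.79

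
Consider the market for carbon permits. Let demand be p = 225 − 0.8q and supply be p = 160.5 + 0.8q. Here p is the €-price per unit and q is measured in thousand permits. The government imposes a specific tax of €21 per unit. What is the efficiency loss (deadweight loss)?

€137.81 thousand

Competitive equilibrium: 225 − 0.8q = 160.5 + 0.8q → q* = 40.3125, p* = 192.75.
With the tax, the buyer price exceeds the seller price by 21: (225 − 0.8q) − (160.5 + 0.8q) = 21 → q' = 27.1875.
Δq = 40.3125 − 27.1875 = 13.125; the wedge equals the tax, 21.
Welfare loss = ½ × 13.125 × 21 = €137.81 thousand.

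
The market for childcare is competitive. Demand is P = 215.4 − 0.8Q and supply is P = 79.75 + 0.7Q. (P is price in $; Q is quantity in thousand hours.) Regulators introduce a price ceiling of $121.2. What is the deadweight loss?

$730.97 thousand

Competitive equilibrium: 215.4 − 0.8Q = 79.75 + 0.7Q → Q* = 90.4333, P* = 143.0533.
At the ceiling P = 121.2, quantity supplied = (121.2 − 79.75)/0.7 = 59.2143.
Willingness to pay at Q' = 59.2143: 215.4 − 0.8·59.2143 = 168.0286.
ΔQ = 90.4333 − 59.2143 = 31.219; wedge = 168.0286 − 121.2 = 46.8286.
DWL = ½ × 31.219 × 46.8286 = $730.97 thousand.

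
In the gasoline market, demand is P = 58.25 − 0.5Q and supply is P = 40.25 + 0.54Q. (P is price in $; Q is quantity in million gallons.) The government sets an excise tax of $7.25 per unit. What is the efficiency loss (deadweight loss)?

$25.27 million

Competitive equilibrium: 58.25 − 0.5Q = 40.25 + 0.54Q → Q* = 17.3077, P* = 49.5962.
With the tax, the buyer price exceeds the seller price by 7.25: (58.25 − 0.5Q) − (40.25 + 0.54Q) = 7.25 → Q' = 10.3365.
ΔQ = 17.3077 − 10.3365 = 6.9712; the wedge equals the tax, 7.25.
Deadweight loss = ½ × 6.9712 × 7.25 = $25.27 million.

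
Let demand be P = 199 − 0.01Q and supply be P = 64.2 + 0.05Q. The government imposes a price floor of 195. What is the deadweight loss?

102305.33

Competitive equilibrium: 199 − 0.01Q = 64.2 + 0.05Q → Q* = 2246.66667, P* = 176.53333.
At the floor P = 195, quantity demanded = (199 − 195)/0.01 = 400.
Sellers' marginal cost at Q' = 400: 64.2 + 0.05·400 = 84.2.
ΔQ = 2246.66667 − 400 = 1846.66667; wedge = 195 − 84.2 = 110.8.
Welfare loss = ½ × 1846.66667 × 110.8 = 102305.33.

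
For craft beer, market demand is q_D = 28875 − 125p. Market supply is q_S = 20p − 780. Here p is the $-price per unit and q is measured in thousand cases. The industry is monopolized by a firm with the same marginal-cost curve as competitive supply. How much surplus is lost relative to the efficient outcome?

$4669.14 thousand

In inverse form: demand p = 231 − 0.008q, supply p = 39 + 0.05q.
Competitive equilibrium: 231 − 0.008q = 39 + 0.05q → q* = 3310.34483, p* = 204.51724.
Marginal revenue: MR = 231 − 0.016q. Set MR = MC: 231 − 0.016q = 39 + 0.05q → q_m = 2909.09091.
Price p_m = 231 − 0.008·2909.09091 = 207.72727; MC(q_m) = 39 + 0.05·2909.09091 = 184.45455.
Competitive q* = 3310.34483, so Δq = 401.25392; wedge = 207.72727 − 184.45455 = 23.27272.
Deadweight loss = ½ × 401.25392 × 23.27272 = $4669.14 thousand.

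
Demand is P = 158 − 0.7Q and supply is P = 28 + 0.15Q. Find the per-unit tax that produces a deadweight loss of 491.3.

28.9

Competitive equilibrium: 158 − 0.7Q = 28 + 0.15Q → Q* = 152.9412, P* = 50.9412.
A tax t gives ΔQ = t/0.85 and wedge t, so DWL = t²/1.7.
t²/1.7 = 491.3 → t² = 835.21 → t = 28.9.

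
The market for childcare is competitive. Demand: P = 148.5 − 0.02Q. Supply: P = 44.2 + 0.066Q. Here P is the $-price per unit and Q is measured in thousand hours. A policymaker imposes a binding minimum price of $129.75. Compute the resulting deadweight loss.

Competitive equilibrium: 148.5 − 0.02Q = 44.2 + 0.066Q → Q* = 1212.7907, P* = 124.2442.
At the floor P = 129.75, quantity demanded = (148.5 − 129.75)/0.02 = 937.5.
Sellers' marginal cost at Q' = 937.5: 44.2 + 0.066·937.5 = 106.075.
ΔQ = 1212.7907 − 937.5 = 275.2907; wedge = 129.75 − 106.075 = 23.675.
DWL = ½ × 275.2907 × 23.675 = $3258.75 thousand.

$3258.75 thousand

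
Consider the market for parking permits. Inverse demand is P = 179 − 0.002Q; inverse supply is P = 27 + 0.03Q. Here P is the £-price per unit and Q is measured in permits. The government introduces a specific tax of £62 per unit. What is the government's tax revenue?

Competitive equilibrium: 179 − 0.002Q = 27 + 0.03Q → Q* = 4750, P* = 169.5.
With the tax, the buyer price exceeds the seller price by 62: (179 − 0.002Q) − (27 + 0.03Q) = 62 → Q' = 2812.5.
Tax revenue = 62 × 2812.5 = £174375.

£174375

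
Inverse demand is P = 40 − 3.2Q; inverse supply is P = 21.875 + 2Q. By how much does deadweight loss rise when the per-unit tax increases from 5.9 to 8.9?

Competitive equilibrium: 40 − 3.2Q = 21.875 + 2Q → Q* = 3.4856, P* = 28.8462.
For a per-unit tax t: ΔQ = t/5.2, so DWL = ½·t·(t/5.2) = t²/10.4.
At t = 5.9: DWL = 3.347. At t = 8.9: DWL = 7.616.
Increase = 7.616 − 3.347 = 4.27.

4.27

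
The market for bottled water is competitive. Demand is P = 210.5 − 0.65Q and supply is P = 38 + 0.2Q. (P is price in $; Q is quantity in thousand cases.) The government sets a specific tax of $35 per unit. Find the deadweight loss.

Competitive equilibrium: 210.5 − 0.65Q = 38 + 0.2Q → Q* = 202.9412, P* = 78.5882.
With the tax, the buyer price exceeds the seller price by 35: (210.5 − 0.65Q) − (38 + 0.2Q) = 35 → Q' = 161.7647.
ΔQ = 202.9412 − 161.7647 = 41.1765; the wedge equals the tax, 35.
Deadweight loss = ½ × 41.1765 × 35 = $720.59 thousand.

$720.59 thousand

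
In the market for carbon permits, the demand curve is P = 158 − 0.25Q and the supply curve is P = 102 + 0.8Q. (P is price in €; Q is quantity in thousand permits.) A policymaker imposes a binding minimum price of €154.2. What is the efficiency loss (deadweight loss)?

€763.43 thousand

Competitive equilibrium: 158 − 0.25Q = 102 + 0.8Q → Q* = 53.3333, P* = 144.6667.
At the floor P = 154.2, quantity demanded = (158 − 154.2)/0.25 = 15.2.
Sellers' marginal cost at Q' = 15.2: 102 + 0.8·15.2 = 114.16.
ΔQ = 53.3333 − 15.2 = 38.1333; wedge = 154.2 − 114.16 = 40.04.
Deadweight loss = ½ × 38.1333 × 40.04 = €763.43 thousand.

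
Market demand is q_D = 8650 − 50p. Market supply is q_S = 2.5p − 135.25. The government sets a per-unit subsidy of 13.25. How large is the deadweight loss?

209

In inverse form: demand p = 173 − 0.02q, supply p = 54.1 + 0.4q.
Competitive equilibrium: 173 − 0.02q = 54.1 + 0.4q → q* = 283.0952, p* = 167.3381.
The subsidy lowers effective supply by 13.25: p = 40.85 + 0.4q.
New quantity: 173 − 0.02q = 40.85 + 0.4q → q' = 314.6429.
Overproduction Δq = 314.6429 − 283.0952 = 31.5477; wedge = subsidy = 13.25.
Welfare loss = ½ × 31.5477 × 13.25 = 209.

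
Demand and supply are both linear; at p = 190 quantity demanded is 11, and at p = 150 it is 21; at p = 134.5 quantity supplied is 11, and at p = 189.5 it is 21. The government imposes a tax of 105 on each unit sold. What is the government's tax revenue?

Demand slope = (150 − 190)/(21 − 11) = −4, so p = 234 − 4q.
Supply slope = (189.5 − 134.5)/(21 − 11) = 5.5, so p = 74 + 5.5q.
Competitive equilibrium: 234 − 4q = 74 + 5.5q → q* = 16.84211, p* = 166.63158.
With the tax, the buyer price exceeds the seller price by 105: (234 − 4q) − (74 + 5.5q) = 105 → q' = 5.78947.
Tax revenue = 105 × 5.78947 = 607.89.

607.89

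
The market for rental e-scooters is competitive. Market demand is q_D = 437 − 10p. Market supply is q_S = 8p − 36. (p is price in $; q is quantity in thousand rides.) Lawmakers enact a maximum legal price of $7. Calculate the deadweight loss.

$2675.76 thousand

In inverse form: demand p = 43.7 − 0.1q, supply p = 4.5 + 0.125q.
Competitive equilibrium: 43.7 − 0.1q = 4.5 + 0.125q → q* = 174.2222, p* = 26.2778.
At the ceiling p = 7, quantity supplied = (7 − 4.5)/0.125 = 20.
Willingness to pay at q' = 20: 43.7 − 0.1·20 = 41.7.
Δq = 174.2222 − 20 = 154.2222; wedge = 41.7 − 7 = 34.7.
Deadweight loss = ½ × 154.2222 × 34.7 = $2675.76 thousand.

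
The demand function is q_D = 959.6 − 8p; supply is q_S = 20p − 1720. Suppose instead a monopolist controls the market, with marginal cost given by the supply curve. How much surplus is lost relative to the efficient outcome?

571.73

In inverse form: demand p = 119.95 − 0.125q, supply p = 86 + 0.05q.
Competitive equilibrium: 119.95 − 0.125q = 86 + 0.05q → q* = 194, p* = 95.7.
Marginal revenue: MR = 119.95 − 0.25q. Set MR = MC: 119.95 − 0.25q = 86 + 0.05q → q_m = 113.1667.
Price p_m = 119.95 − 0.125·113.1667 = 105.8042; MC(q_m) = 86 + 0.05·113.1667 = 91.6583.
Competitive q* = 194, so Δq = 80.8333; wedge = 105.8042 − 91.6583 = 14.1459.
The triangle = ½ × 80.8333 × 14.1459 = 571.73.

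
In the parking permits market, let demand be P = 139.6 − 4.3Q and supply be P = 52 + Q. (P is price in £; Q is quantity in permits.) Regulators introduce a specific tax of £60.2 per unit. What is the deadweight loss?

Competitive equilibrium: 139.6 − 4.3Q = 52 + Q → Q* = 16.5283, P* = 68.5283.
With the tax, the buyer price exceeds the seller price by 60.2: (139.6 − 4.3Q) − (52 + Q) = 60.2 → Q' = 5.1698.
ΔQ = 16.5283 − 5.1698 = 11.3585; the wedge equals the tax, 60.2.
Welfare loss = ½ × 11.3585 × 60.2 = £341.89.

£341.89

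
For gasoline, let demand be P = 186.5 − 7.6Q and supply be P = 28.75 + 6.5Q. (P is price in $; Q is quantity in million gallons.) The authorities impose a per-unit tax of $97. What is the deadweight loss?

Competitive equilibrium: 186.5 − 7.6Q = 28.75 + 6.5Q → Q* = 11.1879, P* = 101.4716.
With the tax, the buyer price exceeds the seller price by 97: (186.5 − 7.6Q) − (28.75 + 6.5Q) = 97 → Q' = 4.3085.
ΔQ = 11.1879 − 4.3085 = 6.8794; the wedge equals the tax, 97.
The triangle = ½ × 6.8794 × 97 = $333.65 million.

$333.65 million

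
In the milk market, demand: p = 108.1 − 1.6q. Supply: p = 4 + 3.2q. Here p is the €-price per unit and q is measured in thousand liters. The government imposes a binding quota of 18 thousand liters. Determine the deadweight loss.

€32.63 thousand

Competitive equilibrium: 108.1 − 1.6q = 4 + 3.2q → q* = 21.6875, p* = 73.4.
At q = 18: demand price = 108.1 − 1.6·18 = 79.3; supply price = 4 + 3.2·18 = 61.6.
Δq = 21.6875 − 18 = 3.6875; wedge = 79.3 − 61.6 = 17.7.
DWL = ½ × 3.6875 × 17.7 = €32.63 thousand.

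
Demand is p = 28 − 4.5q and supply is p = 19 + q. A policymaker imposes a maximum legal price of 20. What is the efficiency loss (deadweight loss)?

1.11

Competitive equilibrium: 28 − 4.5q = 19 + q → q* = 1.6364, p* = 20.6364.
At the ceiling p = 20, quantity supplied = (20 − 19)/1 = 1.
Willingness to pay at q' = 1: 28 − 4.5·1 = 23.5.
Δq = 1.6364 − 1 = 0.6364; wedge = 23.5 − 20 = 3.5.
Deadweight loss = ½ × 0.6364 × 3.5 = 1.11.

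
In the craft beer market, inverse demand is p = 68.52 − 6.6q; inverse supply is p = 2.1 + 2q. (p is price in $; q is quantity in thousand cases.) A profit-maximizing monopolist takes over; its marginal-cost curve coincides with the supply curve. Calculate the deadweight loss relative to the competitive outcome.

Competitive equilibrium: 68.52 − 6.6q = 2.1 + 2q → q* = 7.7233, p* = 17.5465.
Marginal revenue: MR = 68.52 − 13.2q. Set MR = MC: 68.52 − 13.2q = 2.1 + 2q → q_m = 4.3697.
Price p_m = 68.52 − 6.6·4.3697 = 39.68; MC(q_m) = 2.1 + 2·4.3697 = 10.8394.
Competitive q* = 7.7233, so Δq = 3.3536; wedge = 39.68 − 10.8394 = 28.8406.
DWL = ½ × 3.3536 × 28.8406 = $48.36 thousand.

$48.36 thousand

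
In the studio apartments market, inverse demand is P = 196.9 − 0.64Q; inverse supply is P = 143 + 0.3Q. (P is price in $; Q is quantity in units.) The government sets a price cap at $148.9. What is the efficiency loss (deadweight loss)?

Competitive equilibrium: 196.9 − 0.64Q = 143 + 0.3Q → Q* = 57.3404, P* = 160.2021.
At the ceiling P = 148.9, quantity supplied = (148.9 − 143)/0.3 = 19.6667.
Willingness to pay at Q' = 19.6667: 196.9 − 0.64·19.6667 = 184.3133.
ΔQ = 57.3404 − 19.6667 = 37.6737; wedge = 184.3133 − 148.9 = 35.4133.
Welfare loss = ½ × 37.6737 × 35.4133 = $667.08.

$667.08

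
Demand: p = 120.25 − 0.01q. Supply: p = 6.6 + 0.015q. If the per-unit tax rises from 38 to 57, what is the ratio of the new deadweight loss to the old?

Competitive equilibrium: 120.25 − 0.01q = 6.6 + 0.015q → q* = 4546, p* = 74.79.
For a per-unit tax t: Δq = t/0.025, so DWL = ½·t·(t/0.025) = t²/0.05.
At t = 38: DWL = 28880. At t = 57: DWL = 64980.
Ratio = (57/38)² = 2.25.

2.25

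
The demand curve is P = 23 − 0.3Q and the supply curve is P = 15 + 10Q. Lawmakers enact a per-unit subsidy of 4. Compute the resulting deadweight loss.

0.78

Competitive equilibrium: 23 − 0.3Q = 15 + 10Q → Q* = 0.7767, P* = 22.767.
The subsidy lowers effective supply by 4: P = 11 + 10Q.
New quantity: 23 − 0.3Q = 11 + 10Q → Q' = 1.165.
Overproduction ΔQ = 1.165 − 0.7767 = 0.3883; wedge = subsidy = 4.
The triangle = ½ × 0.3883 × 4 = 0.78.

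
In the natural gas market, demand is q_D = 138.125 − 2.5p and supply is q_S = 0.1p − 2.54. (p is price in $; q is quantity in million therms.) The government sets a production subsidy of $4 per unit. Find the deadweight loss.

$0.77 million

In inverse form: demand p = 55.25 − 0.4q, supply p = 25.4 + 10q.
Competitive equilibrium: 55.25 − 0.4q = 25.4 + 10q → q* = 2.8702, p* = 54.1019.
The subsidy lowers effective supply by 4: p = 21.4 + 10q.
New quantity: 55.25 − 0.4q = 21.4 + 10q → q' = 3.2548.
Overproduction Δq = 3.2548 − 2.8702 = 0.3846; wedge = subsidy = 4.
Welfare loss = ½ × 0.3846 × 4 = $0.77 million.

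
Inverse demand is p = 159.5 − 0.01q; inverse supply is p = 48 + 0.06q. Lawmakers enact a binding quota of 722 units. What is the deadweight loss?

26543.73

Competitive equilibrium: 159.5 − 0.01q = 48 + 0.06q → q* = 1592.85714, p* = 143.57143.
At q = 722: demand price = 159.5 − 0.01·722 = 152.28; supply price = 48 + 0.06·722 = 91.32.
Δq = 1592.85714 − 722 = 870.85714; wedge = 152.28 − 91.32 = 60.96.
Welfare loss = ½ × 870.85714 × 60.96 = 26543.73.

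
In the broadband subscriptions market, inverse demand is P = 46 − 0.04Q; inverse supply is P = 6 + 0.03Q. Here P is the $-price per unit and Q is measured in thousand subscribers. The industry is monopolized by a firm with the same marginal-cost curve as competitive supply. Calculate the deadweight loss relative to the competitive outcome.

$1511.22 thousand

Competitive equilibrium: 46 − 0.04Q = 6 + 0.03Q → Q* = 571.42857, P* = 23.14286.
Marginal revenue: MR = 46 − 0.08Q. Set MR = MC: 46 − 0.08Q = 6 + 0.03Q → Q_m = 363.63636.
Price P_m = 46 − 0.04·363.63636 = 31.45455; MC(Q_m) = 6 + 0.03·363.63636 = 16.90909.
Competitive Q* = 571.42857, so ΔQ = 207.79221; wedge = 31.45455 − 16.90909 = 14.54546.
Welfare loss = ½ × 207.79221 × 14.54546 = $1511.22 thousand.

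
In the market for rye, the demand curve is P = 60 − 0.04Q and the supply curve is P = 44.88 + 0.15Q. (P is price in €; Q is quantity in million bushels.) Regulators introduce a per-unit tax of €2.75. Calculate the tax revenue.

€179.04 million

Competitive equilibrium: 60 − 0.04Q = 44.88 + 0.15Q → Q* = 79.5789, P* = 56.8168.
With the tax, the buyer price exceeds the seller price by 2.75: (60 − 0.04Q) − (44.88 + 0.15Q) = 2.75 → Q' = 65.1053.
Tax revenue = 2.75 × 65.1053 = €179.04 million.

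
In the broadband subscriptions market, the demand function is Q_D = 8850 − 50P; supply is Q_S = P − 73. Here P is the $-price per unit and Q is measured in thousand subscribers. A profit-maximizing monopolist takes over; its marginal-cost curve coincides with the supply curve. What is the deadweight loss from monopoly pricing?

$1.96 thousand

In inverse form: demand P = 177 − 0.02Q, supply P = 73 + Q.
Competitive equilibrium: 177 − 0.02Q = 73 + Q → Q* = 101.9608, P* = 174.9608.
Marginal revenue: MR = 177 − 0.04Q. Set MR = MC: 177 − 0.04Q = 73 + Q → Q_m = 100.
Price P_m = 177 − 0.02·100 = 175; MC(Q_m) = 73 + 1·100 = 173.
Competitive Q* = 101.9608, so ΔQ = 1.9608; wedge = 175 − 173 = 2.
DWL = ½ × 1.9608 × 2 = $1.96 thousand.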